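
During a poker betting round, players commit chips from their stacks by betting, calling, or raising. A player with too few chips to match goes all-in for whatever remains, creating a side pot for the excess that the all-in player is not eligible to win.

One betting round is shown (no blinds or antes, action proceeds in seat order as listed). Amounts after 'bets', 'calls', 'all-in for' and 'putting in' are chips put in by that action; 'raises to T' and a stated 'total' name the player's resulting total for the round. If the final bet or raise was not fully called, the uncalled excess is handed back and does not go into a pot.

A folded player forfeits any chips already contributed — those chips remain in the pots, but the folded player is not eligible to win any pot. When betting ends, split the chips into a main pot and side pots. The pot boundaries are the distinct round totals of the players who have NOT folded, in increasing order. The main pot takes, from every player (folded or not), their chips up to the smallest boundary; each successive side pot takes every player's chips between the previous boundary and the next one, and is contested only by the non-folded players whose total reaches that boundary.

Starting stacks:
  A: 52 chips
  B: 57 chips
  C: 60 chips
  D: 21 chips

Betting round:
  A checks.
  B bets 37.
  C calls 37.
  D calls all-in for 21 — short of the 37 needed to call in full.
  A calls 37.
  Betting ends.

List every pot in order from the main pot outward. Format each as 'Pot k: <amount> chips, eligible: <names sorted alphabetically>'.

Pot 1: 84 chips, eligible: A, B, C, D
Pot 2: 48 chips, eligible: A, B, C

Derivation:
Contributions: A=37, B=37, C=37, D=21
Pot levels (distinct totals of non-folded players): 21, 37
Layer 1-21: 21 each from A, B, C, D = 21*4 = 84 chips; eligible A, B, C, D
Layer 22-37: 16 each from A, B, C = 16*3 = 48 chips; eligible A, B, C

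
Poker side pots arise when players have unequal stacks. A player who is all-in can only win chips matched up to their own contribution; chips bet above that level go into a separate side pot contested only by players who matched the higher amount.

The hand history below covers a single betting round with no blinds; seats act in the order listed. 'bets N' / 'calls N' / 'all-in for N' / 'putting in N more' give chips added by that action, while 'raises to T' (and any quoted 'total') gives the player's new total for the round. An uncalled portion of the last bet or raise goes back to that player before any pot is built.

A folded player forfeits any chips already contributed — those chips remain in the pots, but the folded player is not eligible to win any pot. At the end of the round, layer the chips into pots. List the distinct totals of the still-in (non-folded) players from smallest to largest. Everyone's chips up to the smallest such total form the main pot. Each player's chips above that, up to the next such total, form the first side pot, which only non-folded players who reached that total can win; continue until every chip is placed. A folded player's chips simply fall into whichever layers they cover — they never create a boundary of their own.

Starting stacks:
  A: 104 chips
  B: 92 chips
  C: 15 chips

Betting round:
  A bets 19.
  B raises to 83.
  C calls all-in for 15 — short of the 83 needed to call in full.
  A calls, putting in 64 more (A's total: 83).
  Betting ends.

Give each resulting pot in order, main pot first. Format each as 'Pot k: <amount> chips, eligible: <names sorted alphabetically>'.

Pot 1: 45 chips, eligible: A, B, C
Pot 2: 136 chips, eligible: A, B

Derivation:
Contributions: A=83, B=83, C=15
Pot levels (distinct totals of non-folded players): 15, 83
Layer 1-15: 15 each from A, B, C = 15*3 = 45 chips; eligible A, B, C
Layer 16-83: 68 each from A, B = 68*2 = 136 chips; eligible A, B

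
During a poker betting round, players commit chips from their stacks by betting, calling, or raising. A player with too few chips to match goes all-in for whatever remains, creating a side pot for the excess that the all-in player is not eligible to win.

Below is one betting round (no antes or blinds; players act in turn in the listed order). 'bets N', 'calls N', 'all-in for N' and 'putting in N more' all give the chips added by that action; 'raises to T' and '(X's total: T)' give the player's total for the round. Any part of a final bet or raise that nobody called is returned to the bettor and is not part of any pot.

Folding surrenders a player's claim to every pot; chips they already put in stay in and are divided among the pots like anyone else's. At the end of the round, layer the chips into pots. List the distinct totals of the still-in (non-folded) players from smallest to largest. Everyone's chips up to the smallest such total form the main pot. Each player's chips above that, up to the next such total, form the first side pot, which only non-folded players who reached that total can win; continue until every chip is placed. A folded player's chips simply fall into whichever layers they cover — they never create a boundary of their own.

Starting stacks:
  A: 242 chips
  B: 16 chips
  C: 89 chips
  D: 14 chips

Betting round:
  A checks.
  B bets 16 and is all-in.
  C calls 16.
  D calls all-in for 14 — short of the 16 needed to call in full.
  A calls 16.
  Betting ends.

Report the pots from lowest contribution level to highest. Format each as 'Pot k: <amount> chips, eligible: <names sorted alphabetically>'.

Contributions: A=16, B=16, C=16, D=14
Pot levels (distinct totals of non-folded players): 14, 16
Layer 1-14: 14 each from A, B, C, D = 14*4 = 56 chips; eligible A, B, C, D
Layer 15-16: 2 each from A, B, C = 2*3 = 6 chips; eligible A, B, C

Pot 1: 56 chips, eligible: A, B, C, D
Pot 2: 6 chips, eligible: A, B, C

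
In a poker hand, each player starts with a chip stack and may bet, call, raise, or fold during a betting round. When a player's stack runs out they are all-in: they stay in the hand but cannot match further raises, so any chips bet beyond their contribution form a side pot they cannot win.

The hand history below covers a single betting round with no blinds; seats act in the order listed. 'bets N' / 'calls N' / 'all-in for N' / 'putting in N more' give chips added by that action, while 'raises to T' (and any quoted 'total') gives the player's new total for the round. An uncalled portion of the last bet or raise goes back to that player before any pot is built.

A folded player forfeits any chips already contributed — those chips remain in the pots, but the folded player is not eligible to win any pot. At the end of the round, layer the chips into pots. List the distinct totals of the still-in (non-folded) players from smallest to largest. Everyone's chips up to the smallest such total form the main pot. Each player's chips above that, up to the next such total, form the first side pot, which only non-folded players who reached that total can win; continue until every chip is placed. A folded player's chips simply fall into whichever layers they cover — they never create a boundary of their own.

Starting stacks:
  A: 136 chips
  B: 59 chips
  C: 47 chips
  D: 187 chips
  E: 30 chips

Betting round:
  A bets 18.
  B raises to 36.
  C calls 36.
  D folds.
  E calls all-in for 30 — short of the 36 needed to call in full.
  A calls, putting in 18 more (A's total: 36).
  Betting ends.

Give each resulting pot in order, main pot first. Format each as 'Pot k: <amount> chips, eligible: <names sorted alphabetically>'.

Pot 1: 120 chips, eligible: A, B, C, E
Pot 2: 18 chips, eligible: A, B, C

Derivation:
Contributions: A=36, B=36, C=36, E=30
Folded: D
Pot levels (distinct totals of non-folded players): 30, 36
Layer 1-30: 30 each from A, B, C, E = 30*4 = 120 chips; eligible A, B, C, E
Layer 31-36: 6 each from A, B, C = 6*3 = 18 chips; eligible A, B, C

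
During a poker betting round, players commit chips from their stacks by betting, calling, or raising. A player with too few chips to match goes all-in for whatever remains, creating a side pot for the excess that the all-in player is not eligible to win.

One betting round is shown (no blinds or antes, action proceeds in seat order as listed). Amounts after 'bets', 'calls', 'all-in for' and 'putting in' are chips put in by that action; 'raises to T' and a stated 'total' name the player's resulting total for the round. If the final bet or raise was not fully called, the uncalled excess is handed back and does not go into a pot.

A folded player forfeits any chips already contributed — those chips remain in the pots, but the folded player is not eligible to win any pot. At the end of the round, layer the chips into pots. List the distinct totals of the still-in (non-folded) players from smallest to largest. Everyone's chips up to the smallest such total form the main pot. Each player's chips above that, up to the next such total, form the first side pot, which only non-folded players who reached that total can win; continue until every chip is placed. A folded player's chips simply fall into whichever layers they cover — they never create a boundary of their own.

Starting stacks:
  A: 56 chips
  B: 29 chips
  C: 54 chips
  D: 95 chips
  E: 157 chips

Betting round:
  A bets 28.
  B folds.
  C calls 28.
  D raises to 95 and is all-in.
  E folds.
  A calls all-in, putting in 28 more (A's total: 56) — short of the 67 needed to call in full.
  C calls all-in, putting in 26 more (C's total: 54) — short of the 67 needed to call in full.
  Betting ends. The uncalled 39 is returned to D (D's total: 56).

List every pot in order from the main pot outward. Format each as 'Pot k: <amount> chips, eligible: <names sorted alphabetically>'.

Pot 1: 162 chips, eligible: A, C, D
Pot 2: 4 chips, eligible: A, D

Derivation:
Contributions (after 39 returned to D): A=56, C=54, D=56
Folded: B, E
Pot levels (distinct totals of non-folded players): 54, 56
Layer 1-54: 54 each from A, C, D = 54*3 = 162 chips; eligible A, C, D
Layer 55-56: 2 each from A, D = 2*2 = 4 chips; eligible A, D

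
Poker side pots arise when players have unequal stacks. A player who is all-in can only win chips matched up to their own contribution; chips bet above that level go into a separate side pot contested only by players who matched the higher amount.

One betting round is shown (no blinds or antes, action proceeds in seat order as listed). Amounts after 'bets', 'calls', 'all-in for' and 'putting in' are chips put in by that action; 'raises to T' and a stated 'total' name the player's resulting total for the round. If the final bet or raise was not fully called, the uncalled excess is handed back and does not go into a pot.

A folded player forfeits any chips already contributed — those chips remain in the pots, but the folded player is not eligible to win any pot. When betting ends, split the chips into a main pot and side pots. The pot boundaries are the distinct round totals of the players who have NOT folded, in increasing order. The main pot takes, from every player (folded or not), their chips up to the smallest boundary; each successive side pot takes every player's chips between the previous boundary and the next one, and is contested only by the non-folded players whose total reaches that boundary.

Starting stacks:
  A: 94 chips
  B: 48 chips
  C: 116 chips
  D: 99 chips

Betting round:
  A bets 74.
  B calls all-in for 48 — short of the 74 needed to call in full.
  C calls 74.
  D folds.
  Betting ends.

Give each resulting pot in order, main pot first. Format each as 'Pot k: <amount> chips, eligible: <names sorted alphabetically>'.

Pot 1: 144 chips, eligible: A, B, C
Pot 2: 52 chips, eligible: A, C

Derivation:
Contributions: A=74, B=48, C=74
Folded: D
Pot levels (distinct totals of non-folded players): 48, 74
Layer 1-48: 48 each from A, B, C = 48*3 = 144 chips; eligible A, B, C
Layer 49-74: 26 each from A, C = 26*2 = 52 chips; eligible A, C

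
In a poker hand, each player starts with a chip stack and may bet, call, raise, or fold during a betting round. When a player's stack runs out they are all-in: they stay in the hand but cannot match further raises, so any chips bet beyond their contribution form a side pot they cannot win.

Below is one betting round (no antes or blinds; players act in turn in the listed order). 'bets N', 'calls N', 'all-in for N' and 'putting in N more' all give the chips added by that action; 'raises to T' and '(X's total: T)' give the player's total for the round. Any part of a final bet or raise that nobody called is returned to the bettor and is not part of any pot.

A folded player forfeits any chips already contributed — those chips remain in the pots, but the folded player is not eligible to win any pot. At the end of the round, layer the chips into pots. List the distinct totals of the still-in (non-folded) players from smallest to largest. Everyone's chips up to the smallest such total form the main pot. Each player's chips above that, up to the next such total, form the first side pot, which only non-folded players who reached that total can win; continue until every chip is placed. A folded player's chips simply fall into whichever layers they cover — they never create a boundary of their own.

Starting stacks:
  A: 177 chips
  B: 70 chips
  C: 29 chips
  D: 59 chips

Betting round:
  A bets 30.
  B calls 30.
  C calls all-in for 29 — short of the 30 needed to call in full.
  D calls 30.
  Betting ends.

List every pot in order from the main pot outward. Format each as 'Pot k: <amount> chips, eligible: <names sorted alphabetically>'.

Pot 1: 116 chips, eligible: A, B, C, D
Pot 2: 3 chips, eligible: A, B, D

Derivation:
Contributions: A=30, B=30, C=29, D=30
Pot levels (distinct totals of non-folded players): 29, 30
Layer 1-29: 29 each from A, B, C, D = 29*4 = 116 chips; eligible A, B, C, D
Layer 30-30: 1 each from A, B, D = 1*3 = 3 chips; eligible A, B, D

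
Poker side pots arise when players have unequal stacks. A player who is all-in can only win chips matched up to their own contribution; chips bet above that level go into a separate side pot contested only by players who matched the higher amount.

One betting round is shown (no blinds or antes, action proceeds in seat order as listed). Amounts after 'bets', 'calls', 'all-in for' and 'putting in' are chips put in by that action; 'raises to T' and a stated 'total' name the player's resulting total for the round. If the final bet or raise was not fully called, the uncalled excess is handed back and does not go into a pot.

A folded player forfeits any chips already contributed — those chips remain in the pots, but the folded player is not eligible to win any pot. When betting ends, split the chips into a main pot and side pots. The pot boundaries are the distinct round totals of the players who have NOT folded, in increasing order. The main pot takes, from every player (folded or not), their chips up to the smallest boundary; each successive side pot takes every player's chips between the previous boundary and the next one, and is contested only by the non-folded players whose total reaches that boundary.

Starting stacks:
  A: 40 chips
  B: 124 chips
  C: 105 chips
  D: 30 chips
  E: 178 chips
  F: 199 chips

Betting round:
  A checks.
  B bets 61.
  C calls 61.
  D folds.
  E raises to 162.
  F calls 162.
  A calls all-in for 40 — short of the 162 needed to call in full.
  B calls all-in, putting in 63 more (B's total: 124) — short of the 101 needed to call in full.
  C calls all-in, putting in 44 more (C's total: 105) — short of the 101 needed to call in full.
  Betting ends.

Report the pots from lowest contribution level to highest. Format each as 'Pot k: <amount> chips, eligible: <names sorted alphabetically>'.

Contributions: A=40, B=124, C=105, E=162, F=162
Folded: D
Pot levels (distinct totals of non-folded players): 40, 105, 124, 162
Layer 1-40: 40 each from A, B, C, E, F = 40*5 = 200 chips; eligible A, B, C, E, F
Layer 41-105: 65 each from B, C, E, F = 65*4 = 260 chips; eligible B, C, E, F
Layer 106-124: 19 each from B, E, F = 19*3 = 57 chips; eligible B, E, F
Layer 125-162: 38 each from E, F = 38*2 = 76 chips; eligible E, F

Pot 1: 200 chips, eligible: A, B, C, E, F
Pot 2: 260 chips, eligible: B, C, E, F
Pot 3: 57 chips, eligible: B, E, F
Pot 4: 76 chips, eligible: E, F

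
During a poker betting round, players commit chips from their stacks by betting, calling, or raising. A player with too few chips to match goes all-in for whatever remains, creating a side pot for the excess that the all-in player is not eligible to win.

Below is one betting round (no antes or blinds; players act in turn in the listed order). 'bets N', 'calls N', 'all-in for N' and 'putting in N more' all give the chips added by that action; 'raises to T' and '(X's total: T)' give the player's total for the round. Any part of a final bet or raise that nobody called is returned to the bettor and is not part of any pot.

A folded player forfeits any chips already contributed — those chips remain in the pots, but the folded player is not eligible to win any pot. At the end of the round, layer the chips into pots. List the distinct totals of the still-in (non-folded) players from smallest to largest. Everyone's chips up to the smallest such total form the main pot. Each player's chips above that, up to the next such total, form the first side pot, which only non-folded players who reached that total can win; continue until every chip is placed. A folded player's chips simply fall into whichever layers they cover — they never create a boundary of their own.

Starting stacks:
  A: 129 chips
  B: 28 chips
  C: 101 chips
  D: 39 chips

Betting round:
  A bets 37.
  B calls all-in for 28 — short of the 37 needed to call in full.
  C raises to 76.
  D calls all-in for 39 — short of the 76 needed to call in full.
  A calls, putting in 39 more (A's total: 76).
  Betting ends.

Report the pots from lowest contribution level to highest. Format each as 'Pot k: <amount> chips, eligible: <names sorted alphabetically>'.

Contributions: A=76, B=28, C=76, D=39
Pot levels (distinct totals of non-folded players): 28, 39, 76
Layer 1-28: 28 each from A, B, C, D = 28*4 = 112 chips; eligible A, B, C, D
Layer 29-39: 11 each from A, C, D = 11*3 = 33 chips; eligible A, C, D
Layer 40-76: 37 each from A, C = 37*2 = 74 chips; eligible A, C

Pot 1: 112 chips, eligible: A, B, C, D
Pot 2: 33 chips, eligible: A, C, D
Pot 3: 74 chips, eligible: A, C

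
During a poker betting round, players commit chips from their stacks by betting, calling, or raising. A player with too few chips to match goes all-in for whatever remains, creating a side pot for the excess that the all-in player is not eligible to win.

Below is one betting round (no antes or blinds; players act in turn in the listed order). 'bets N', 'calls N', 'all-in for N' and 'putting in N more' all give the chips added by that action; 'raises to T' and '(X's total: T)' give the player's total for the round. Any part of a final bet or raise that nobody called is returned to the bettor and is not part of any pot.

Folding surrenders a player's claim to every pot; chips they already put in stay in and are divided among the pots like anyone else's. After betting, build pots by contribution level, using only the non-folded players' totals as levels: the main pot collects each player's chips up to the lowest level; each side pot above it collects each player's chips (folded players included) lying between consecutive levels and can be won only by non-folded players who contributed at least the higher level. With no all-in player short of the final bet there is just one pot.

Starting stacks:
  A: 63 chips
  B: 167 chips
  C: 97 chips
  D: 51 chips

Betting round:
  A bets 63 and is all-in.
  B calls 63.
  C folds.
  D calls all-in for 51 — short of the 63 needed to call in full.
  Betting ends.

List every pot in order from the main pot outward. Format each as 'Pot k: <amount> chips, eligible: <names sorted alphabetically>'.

Pot 1: 153 chips, eligible: A, B, D
Pot 2: 24 chips, eligible: A, B

Derivation:
Contributions: A=63, B=63, D=51
Folded: C
Pot levels (distinct totals of non-folded players): 51, 63
Layer 1-51: 51 each from A, B, D = 51*3 = 153 chips; eligible A, B, D
Layer 52-63: 12 each from A, B = 12*2 = 24 chips; eligible A, B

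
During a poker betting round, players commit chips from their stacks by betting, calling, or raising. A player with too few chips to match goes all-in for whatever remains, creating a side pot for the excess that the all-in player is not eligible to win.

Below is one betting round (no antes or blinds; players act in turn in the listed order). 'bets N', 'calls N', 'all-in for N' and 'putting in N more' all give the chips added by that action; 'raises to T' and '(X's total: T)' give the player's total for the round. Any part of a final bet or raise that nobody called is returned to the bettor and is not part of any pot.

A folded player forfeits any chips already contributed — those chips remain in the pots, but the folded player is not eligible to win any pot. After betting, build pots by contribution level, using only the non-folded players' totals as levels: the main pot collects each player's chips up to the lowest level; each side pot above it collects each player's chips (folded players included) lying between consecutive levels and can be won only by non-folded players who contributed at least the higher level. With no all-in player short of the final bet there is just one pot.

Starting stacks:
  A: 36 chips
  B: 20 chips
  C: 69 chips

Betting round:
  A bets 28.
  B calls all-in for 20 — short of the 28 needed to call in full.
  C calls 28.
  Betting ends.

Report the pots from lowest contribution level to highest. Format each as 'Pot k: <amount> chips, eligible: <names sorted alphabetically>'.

Pot 1: 60 chips, eligible: A, B, C
Pot 2: 16 chips, eligible: A, C

Derivation:
Contributions: A=28, B=20, C=28
Pot levels (distinct totals of non-folded players): 20, 28
Layer 1-20: 20 each from A, B, C = 20*3 = 60 chips; eligible A, B, C
Layer 21-28: 8 each from A, C = 8*2 = 16 chips; eligible A, C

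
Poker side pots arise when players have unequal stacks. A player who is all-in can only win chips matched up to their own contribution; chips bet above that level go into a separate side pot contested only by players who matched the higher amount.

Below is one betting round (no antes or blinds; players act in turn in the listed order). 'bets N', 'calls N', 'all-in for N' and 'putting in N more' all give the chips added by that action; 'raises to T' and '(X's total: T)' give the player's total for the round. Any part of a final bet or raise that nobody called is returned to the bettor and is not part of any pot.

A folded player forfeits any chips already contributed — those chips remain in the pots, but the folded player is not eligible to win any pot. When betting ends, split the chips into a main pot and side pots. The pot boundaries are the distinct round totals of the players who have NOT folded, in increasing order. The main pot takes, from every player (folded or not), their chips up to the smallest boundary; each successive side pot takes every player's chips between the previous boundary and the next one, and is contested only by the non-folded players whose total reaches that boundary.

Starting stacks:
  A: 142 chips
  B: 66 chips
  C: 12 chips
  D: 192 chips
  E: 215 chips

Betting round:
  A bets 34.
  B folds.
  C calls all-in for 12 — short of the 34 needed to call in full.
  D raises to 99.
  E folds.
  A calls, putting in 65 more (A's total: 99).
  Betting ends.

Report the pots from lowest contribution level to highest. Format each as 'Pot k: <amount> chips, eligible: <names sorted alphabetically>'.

Contributions: A=99, C=12, D=99
Folded: B, E
Pot levels (distinct totals of non-folded players): 12, 99
Layer 1-12: 12 each from A, C, D = 12*3 = 36 chips; eligible A, C, D
Layer 13-99: 87 each from A, D = 87*2 = 174 chips; eligible A, D

Pot 1: 36 chips, eligible: A, C, D
Pot 2: 174 chips, eligible: A, D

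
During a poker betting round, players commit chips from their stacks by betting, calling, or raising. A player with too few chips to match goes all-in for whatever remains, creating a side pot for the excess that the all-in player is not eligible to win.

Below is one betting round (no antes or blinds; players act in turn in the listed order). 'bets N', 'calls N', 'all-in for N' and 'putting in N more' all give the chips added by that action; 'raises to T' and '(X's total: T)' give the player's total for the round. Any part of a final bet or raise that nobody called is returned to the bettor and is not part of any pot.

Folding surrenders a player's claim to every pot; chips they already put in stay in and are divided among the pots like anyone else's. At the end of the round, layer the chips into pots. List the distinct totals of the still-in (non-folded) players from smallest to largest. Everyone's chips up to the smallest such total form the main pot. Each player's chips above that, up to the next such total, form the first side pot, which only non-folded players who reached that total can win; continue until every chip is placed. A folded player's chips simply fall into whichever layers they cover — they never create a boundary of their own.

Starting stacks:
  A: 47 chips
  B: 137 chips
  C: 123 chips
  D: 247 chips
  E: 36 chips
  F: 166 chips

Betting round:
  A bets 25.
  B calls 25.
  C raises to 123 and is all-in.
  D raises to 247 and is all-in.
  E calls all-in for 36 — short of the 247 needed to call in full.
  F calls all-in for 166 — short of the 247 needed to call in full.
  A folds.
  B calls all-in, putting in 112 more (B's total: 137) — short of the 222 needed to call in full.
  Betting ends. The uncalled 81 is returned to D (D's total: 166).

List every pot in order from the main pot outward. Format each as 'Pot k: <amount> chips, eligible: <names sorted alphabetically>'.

Contributions (after 81 returned to D): A=25, B=137, C=123, D=166, E=36, F=166
Folded: A
Pot levels (distinct totals of non-folded players): 36, 123, 137, 166
Layer 1-36: A 25 + B 36 + C 36 + D 36 + E 36 + F 36 = 205 chips; eligible B, C, D, E, F
Layer 37-123: 87 each from B, C, D, F = 87*4 = 348 chips; eligible B, C, D, F
Layer 124-137: 14 each from B, D, F = 14*3 = 42 chips; eligible B, D, F
Layer 138-166: 29 each from D, F = 29*2 = 58 chips; eligible D, F

Pot 1: 205 chips, eligible: B, C, D, E, F
Pot 2: 348 chips, eligible: B, C, D, F
Pot 3: 42 chips, eligible: B, D, F
Pot 4: 58 chips, eligible: D, F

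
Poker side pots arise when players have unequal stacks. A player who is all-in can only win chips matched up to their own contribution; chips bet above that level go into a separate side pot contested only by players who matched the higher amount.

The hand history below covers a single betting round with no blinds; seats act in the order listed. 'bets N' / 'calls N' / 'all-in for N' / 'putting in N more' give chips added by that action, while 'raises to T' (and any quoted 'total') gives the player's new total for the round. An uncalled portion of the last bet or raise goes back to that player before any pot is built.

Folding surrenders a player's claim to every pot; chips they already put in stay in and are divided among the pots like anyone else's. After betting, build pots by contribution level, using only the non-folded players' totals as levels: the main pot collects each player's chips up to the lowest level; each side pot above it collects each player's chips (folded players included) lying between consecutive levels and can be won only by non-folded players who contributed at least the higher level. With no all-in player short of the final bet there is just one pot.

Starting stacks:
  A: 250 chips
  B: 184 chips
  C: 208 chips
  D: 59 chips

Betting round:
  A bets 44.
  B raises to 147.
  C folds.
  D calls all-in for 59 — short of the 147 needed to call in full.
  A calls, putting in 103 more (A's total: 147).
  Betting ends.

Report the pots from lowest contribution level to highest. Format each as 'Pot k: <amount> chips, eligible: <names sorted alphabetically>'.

Contributions: A=147, B=147, D=59
Folded: C
Pot levels (distinct totals of non-folded players): 59, 147
Layer 1-59: 59 each from A, B, D = 59*3 = 177 chips; eligible A, B, D
Layer 60-147: 88 each from A, B = 88*2 = 176 chips; eligible A, B

Pot 1: 177 chips, eligible: A, B, D
Pot 2: 176 chips, eligible: A, B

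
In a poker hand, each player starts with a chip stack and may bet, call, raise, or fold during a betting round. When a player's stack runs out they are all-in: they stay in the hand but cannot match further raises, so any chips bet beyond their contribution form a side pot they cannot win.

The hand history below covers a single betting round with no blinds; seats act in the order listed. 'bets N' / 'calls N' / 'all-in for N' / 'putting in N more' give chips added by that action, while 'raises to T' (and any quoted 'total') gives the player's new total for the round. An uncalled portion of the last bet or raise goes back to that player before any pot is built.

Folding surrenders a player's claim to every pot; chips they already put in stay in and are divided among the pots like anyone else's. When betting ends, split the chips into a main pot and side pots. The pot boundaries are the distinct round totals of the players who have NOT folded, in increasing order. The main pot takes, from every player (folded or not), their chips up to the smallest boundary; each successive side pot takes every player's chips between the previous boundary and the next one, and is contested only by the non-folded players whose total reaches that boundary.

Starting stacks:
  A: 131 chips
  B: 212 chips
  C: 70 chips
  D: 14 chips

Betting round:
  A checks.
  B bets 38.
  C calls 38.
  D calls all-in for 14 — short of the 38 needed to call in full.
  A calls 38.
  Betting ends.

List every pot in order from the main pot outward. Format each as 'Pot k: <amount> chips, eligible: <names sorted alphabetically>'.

Pot 1: 56 chips, eligible: A, B, C, D
Pot 2: 72 chips, eligible: A, B, C

Derivation:
Contributions: A=38, B=38, C=38, D=14
Pot levels (distinct totals of non-folded players): 14, 38
Layer 1-14: 14 each from A, B, C, D = 14*4 = 56 chips; eligible A, B, C, D
Layer 15-38: 24 each from A, B, C = 24*3 = 72 chips; eligible A, B, C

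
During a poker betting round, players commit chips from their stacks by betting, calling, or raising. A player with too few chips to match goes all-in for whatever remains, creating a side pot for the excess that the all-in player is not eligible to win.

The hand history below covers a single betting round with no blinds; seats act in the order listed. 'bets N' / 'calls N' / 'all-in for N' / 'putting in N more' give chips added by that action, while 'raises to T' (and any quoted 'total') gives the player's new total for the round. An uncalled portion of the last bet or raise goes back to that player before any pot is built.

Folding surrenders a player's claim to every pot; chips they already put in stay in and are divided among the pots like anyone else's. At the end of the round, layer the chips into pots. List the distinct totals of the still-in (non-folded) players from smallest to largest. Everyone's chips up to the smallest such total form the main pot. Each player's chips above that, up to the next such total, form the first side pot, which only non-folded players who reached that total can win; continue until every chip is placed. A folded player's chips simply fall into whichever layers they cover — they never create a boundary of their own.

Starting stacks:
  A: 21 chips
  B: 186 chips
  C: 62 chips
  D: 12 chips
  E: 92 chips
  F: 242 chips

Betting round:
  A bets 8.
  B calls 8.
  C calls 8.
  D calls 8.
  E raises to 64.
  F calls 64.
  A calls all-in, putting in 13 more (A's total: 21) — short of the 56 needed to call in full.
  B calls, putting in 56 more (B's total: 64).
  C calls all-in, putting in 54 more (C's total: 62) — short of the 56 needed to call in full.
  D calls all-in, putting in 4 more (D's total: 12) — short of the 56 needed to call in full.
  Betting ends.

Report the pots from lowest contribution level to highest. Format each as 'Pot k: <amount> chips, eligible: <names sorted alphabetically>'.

Contributions: A=21, B=64, C=62, D=12, E=64, F=64
Pot levels (distinct totals of non-folded players): 12, 21, 62, 64
Layer 1-12: 12 each from A, B, C, D, E, F = 12*6 = 72 chips; eligible A, B, C, D, E, F
Layer 13-21: 9 each from A, B, C, E, F = 9*5 = 45 chips; eligible A, B, C, E, F
Layer 22-62: 41 each from B, C, E, F = 41*4 = 164 chips; eligible B, C, E, F
Layer 63-64: 2 each from B, E, F = 2*3 = 6 chips; eligible B, E, F

Pot 1: 72 chips, eligible: A, B, C, D, E, F
Pot 2: 45 chips, eligible: A, B, C, E, F
Pot 3: 164 chips, eligible: B, C, E, F
Pot 4: 6 chips, eligible: B, E, F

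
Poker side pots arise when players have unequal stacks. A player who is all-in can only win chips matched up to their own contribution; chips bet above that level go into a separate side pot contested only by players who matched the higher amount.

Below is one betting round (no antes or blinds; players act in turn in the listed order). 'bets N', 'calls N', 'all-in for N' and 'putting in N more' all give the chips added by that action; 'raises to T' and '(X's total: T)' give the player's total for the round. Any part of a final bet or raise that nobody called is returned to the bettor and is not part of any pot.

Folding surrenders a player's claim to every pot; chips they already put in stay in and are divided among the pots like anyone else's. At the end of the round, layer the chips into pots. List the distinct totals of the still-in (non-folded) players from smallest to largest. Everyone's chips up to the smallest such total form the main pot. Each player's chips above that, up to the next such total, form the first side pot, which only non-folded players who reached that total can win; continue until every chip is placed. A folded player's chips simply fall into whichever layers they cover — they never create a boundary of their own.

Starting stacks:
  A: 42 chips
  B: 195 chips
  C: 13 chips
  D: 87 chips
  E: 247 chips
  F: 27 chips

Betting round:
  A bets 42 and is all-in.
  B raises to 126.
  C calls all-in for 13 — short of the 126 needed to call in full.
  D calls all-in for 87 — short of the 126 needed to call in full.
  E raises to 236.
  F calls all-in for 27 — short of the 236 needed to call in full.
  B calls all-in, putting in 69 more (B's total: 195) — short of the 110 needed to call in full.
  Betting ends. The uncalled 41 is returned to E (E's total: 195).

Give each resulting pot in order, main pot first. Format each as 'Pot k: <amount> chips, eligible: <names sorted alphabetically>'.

Contributions (after 41 returned to E): A=42, B=195, C=13, D=87, E=195, F=27
Pot levels (distinct totals of non-folded players): 13, 27, 42, 87, 195
Layer 1-13: 13 each from A, B, C, D, E, F = 13*6 = 78 chips; eligible A, B, C, D, E, F
Layer 14-27: 14 each from A, B, D, E, F = 14*5 = 70 chips; eligible A, B, D, E, F
Layer 28-42: 15 each from A, B, D, E = 15*4 = 60 chips; eligible A, B, D, E
Layer 43-87: 45 each from B, D, E = 45*3 = 135 chips; eligible B, D, E
Layer 88-195: 108 each from B, E = 108*2 = 216 chips; eligible B, E

Pot 1: 78 chips, eligible: A, B, C, D, E, F
Pot 2: 70 chips, eligible: A, B, D, E, F
Pot 3: 60 chips, eligible: A, B, D, E
Pot 4: 135 chips, eligible: B, D, E
Pot 5: 216 chips, eligible: B, E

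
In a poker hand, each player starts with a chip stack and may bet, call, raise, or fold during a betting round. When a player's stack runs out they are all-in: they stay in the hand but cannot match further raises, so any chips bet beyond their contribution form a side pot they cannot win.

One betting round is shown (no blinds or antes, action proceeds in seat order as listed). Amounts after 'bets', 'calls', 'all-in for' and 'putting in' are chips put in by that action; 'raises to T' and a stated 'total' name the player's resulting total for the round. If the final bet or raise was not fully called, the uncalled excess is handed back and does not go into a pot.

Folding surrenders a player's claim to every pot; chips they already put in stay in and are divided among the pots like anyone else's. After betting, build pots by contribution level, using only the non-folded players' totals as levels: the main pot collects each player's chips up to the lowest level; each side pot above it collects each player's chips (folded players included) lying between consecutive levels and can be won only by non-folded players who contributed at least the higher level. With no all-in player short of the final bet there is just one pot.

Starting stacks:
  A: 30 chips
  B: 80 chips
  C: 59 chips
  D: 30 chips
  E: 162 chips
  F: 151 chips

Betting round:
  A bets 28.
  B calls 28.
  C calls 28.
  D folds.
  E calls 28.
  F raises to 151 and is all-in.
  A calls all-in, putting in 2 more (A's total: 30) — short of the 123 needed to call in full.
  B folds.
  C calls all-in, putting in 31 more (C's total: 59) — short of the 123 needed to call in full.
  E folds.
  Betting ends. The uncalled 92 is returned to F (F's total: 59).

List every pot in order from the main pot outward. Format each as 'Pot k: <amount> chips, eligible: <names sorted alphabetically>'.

Pot 1: 146 chips, eligible: A, C, F
Pot 2: 58 chips, eligible: C, F

Derivation:
Contributions (after 92 returned to F): A=30, B=28, C=59, E=28, F=59
Folded: B, D, E
Pot levels (distinct totals of non-folded players): 30, 59
Layer 1-30: A 30 + B 28 + C 30 + E 28 + F 30 = 146 chips; eligible A, C, F
Layer 31-59: 29 each from C, F = 29*2 = 58 chips; eligible C, F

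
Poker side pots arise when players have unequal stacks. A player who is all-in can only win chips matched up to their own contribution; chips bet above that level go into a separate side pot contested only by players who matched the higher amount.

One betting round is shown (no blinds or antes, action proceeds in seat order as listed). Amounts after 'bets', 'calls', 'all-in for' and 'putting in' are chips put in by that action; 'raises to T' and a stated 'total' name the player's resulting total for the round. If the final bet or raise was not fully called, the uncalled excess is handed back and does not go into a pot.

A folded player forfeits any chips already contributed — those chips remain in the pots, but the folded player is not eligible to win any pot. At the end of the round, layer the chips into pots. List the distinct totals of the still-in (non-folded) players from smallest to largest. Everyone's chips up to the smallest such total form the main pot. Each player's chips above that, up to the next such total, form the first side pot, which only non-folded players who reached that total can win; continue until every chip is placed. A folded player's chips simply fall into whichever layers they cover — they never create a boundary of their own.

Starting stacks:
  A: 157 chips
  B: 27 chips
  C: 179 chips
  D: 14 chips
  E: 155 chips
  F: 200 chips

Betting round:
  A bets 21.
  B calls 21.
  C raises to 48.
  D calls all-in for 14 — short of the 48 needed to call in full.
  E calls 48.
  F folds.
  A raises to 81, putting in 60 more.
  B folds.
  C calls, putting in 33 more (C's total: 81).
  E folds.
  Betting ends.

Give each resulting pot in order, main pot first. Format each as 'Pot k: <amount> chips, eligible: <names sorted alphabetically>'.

Pot 1: 70 chips, eligible: A, C, D
Pot 2: 175 chips, eligible: A, C

Derivation:
Contributions: A=81, B=21, C=81, D=14, E=48
Folded: B, E, F
Pot levels (distinct totals of non-folded players): 14, 81
Layer 1-14: 14 each from A, B, C, D, E = 14*5 = 70 chips; eligible A, C, D
Layer 15-81: A 67 + B 7 + C 67 + E 34 = 175 chips; eligible A, C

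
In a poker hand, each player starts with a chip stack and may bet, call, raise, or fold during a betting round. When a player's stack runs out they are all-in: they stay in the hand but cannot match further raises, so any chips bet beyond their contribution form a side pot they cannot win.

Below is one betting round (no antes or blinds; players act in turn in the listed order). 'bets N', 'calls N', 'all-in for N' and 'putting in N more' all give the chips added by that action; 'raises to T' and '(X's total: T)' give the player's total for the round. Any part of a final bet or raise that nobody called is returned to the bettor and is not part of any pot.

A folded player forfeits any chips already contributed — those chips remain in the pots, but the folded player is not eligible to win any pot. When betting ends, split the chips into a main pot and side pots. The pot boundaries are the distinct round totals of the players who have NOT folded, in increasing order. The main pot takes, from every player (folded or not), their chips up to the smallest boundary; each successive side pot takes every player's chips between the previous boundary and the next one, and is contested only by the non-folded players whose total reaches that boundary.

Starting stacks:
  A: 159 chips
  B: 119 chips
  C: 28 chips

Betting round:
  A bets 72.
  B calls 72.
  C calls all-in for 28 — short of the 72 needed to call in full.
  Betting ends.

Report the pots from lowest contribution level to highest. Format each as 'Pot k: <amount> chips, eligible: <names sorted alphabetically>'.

Contributions: A=72, B=72, C=28
Pot levels (distinct totals of non-folded players): 28, 72
Layer 1-28: 28 each from A, B, C = 28*3 = 84 chips; eligible A, B, C
Layer 29-72: 44 each from A, B = 44*2 = 88 chips; eligible A, B

Pot 1: 84 chips, eligible: A, B, C
Pot 2: 88 chips, eligible: A, B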